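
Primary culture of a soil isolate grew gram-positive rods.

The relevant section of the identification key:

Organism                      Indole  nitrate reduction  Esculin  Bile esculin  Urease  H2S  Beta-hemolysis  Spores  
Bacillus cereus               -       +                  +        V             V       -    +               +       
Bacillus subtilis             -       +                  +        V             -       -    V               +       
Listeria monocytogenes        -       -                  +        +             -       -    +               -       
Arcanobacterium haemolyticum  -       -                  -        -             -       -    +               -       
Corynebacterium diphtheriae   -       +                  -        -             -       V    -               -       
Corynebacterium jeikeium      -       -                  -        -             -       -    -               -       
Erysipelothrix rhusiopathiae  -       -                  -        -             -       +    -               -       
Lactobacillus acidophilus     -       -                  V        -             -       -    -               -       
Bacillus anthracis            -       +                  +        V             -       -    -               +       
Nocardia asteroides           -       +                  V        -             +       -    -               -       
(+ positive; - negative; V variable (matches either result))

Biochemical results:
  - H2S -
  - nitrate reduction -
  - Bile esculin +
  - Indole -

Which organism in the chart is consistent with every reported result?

Listeria monocytogenes

nitrate reduction -: excludes 5 organisms — 5 left.
H2S -: excludes Erysipelothrix rhusiopathiae — 4 left.
Bile esculin +: excludes Arcanobacterium haemolyticum, Corynebacterium jeikeium, Lactobacillus acidophilus — 1 left.
Indole -: the one remaining candidate is consistent.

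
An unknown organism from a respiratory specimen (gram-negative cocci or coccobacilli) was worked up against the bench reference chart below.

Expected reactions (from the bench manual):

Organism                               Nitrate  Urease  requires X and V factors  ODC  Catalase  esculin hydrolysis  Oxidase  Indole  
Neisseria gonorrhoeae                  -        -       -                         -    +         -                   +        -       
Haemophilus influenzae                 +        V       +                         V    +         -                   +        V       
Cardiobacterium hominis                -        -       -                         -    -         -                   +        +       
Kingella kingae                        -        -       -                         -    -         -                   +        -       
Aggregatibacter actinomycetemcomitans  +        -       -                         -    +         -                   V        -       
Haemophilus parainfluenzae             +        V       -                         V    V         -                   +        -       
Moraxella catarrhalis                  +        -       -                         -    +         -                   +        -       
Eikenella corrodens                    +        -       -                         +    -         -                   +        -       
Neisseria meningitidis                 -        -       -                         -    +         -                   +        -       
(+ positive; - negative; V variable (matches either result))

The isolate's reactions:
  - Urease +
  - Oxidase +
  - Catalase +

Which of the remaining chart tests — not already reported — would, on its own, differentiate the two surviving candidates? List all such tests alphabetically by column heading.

requires X and V factors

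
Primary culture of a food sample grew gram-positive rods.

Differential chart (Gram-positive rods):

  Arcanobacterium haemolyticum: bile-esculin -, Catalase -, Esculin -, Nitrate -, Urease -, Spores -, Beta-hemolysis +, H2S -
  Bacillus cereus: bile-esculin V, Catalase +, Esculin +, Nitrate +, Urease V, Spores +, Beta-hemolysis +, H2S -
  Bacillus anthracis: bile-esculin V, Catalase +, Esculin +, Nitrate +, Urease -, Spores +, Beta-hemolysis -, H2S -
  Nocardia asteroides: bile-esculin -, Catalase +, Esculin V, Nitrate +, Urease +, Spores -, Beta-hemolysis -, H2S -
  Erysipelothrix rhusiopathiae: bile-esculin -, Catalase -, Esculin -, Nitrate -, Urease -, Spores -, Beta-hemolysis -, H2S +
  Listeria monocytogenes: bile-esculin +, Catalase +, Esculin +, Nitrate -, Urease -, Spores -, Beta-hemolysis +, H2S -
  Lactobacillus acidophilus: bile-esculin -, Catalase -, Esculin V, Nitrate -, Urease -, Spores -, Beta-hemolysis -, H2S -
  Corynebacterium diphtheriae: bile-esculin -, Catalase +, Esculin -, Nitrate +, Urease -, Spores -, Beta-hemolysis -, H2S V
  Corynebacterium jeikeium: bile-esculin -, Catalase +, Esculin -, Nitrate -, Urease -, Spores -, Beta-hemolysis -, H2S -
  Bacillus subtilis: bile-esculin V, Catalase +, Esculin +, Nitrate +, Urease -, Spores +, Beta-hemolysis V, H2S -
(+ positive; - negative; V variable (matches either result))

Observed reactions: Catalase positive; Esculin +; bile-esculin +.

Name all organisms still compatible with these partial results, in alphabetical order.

Bacillus anthracis, Bacillus cereus, Bacillus subtilis, Listeria monocytogenes

bile-esculin +: excludes 6 organisms — 4 left.
Catalase +: all 4 remaining candidates are consistent.
Esculin +: all 4 remaining candidates are consistent.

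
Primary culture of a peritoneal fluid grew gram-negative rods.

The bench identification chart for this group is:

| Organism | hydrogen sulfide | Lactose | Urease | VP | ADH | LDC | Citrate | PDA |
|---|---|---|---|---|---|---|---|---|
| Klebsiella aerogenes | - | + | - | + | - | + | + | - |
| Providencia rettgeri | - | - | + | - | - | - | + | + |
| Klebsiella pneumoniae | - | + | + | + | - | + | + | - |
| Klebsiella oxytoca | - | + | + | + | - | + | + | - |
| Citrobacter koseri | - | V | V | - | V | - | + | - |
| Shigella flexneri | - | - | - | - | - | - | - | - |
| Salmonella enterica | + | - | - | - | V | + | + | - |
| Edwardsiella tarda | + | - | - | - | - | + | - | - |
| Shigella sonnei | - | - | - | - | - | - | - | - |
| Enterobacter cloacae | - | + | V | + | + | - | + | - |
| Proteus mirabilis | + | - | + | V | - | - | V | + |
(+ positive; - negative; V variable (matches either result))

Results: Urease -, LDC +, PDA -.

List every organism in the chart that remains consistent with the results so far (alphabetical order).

Edwardsiella tarda, Klebsiella aerogenes, Salmonella enterica

Urease -: excludes Providencia rettgeri, Klebsiella pneumoniae, Klebsiella oxytoca, Proteus mirabilis — 7 left.
LDC +: excludes Citrobacter koseri, Shigella flexneri, Shigella sonnei, Enterobacter cloacae — 3 left.
PDA -: all 3 remaining candidates are consistent.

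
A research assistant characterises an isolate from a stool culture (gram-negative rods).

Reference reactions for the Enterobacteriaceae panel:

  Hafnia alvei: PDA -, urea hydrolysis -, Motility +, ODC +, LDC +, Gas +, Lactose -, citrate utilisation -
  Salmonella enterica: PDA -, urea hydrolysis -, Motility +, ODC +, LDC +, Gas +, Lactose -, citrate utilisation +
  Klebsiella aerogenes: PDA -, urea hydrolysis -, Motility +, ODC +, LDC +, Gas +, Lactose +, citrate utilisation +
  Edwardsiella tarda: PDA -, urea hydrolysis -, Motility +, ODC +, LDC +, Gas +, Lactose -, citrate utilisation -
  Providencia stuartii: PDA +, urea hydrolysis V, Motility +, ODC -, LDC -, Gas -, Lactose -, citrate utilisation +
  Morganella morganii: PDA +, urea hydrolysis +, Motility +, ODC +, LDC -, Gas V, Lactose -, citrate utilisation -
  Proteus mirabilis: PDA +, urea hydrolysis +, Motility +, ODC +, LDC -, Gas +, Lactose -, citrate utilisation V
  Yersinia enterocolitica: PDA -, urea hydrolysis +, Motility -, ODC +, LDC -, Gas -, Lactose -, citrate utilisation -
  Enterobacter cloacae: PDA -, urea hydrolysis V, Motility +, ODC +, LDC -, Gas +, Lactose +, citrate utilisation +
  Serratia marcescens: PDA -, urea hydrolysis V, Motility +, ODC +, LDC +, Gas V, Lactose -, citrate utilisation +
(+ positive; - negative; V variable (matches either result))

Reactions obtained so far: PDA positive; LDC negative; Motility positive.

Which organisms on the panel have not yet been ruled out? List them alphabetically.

Morganella morganii, Proteus mirabilis, Providencia stuartii

Motility +: excludes Yersinia enterocolitica — 9 left.
LDC -: excludes 5 organisms — 4 left.
PDA +: excludes Enterobacter cloacae — 3 left.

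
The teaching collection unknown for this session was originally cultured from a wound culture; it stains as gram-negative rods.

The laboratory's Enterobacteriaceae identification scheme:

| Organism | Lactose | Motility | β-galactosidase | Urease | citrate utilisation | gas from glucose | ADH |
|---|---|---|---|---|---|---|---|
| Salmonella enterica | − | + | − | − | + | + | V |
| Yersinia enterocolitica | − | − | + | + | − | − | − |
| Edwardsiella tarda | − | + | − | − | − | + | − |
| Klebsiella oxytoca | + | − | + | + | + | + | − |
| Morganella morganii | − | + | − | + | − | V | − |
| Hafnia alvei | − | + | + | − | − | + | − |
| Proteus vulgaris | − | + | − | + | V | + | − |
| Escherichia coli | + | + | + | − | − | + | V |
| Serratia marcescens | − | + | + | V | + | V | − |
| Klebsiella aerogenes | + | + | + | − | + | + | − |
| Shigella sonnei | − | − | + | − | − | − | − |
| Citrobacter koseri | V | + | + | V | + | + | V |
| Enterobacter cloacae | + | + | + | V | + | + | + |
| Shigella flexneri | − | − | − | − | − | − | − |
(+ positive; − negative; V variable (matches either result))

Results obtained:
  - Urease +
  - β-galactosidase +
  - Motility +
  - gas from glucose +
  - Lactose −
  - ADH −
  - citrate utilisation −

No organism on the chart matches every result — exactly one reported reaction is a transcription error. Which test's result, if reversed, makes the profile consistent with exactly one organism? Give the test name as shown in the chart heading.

As reported, no row in the chart matches all 7 reactions.
Reversing Lactose → still no organism matches.
Reversing ADH → still no organism matches.
Reversing gas from glucose → still no organism matches.
Reversing Motility → still no organism matches.
Reversing β-galactosidase → 2 organisms match (not unique).
Reversing citrate utilisation → 2 organisms match (not unique).
Reversing Urease (to −) → unique match: Hafnia alvei.

Urease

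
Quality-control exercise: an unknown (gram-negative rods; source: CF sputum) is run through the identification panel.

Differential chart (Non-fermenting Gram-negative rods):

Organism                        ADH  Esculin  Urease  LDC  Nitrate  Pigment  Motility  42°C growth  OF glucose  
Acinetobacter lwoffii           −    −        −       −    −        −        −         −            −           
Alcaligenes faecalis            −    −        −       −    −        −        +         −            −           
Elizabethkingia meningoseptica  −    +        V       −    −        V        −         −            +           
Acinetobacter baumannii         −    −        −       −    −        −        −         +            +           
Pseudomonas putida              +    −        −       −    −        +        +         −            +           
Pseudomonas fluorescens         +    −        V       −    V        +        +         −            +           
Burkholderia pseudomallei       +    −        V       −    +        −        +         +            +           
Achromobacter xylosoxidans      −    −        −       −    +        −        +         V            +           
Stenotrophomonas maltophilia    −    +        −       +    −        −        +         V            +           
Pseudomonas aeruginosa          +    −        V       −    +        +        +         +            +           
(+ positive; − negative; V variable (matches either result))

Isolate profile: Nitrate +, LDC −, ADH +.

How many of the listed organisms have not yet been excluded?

ADH +: excludes 6 organisms — 4 left.
LDC −: all 4 remaining candidates are consistent.
Nitrate +: excludes Pseudomonas putida — 3 left.
Still consistent: Burkholderia pseudomallei, Pseudomonas aeruginosa, Pseudomonas fluorescens.

3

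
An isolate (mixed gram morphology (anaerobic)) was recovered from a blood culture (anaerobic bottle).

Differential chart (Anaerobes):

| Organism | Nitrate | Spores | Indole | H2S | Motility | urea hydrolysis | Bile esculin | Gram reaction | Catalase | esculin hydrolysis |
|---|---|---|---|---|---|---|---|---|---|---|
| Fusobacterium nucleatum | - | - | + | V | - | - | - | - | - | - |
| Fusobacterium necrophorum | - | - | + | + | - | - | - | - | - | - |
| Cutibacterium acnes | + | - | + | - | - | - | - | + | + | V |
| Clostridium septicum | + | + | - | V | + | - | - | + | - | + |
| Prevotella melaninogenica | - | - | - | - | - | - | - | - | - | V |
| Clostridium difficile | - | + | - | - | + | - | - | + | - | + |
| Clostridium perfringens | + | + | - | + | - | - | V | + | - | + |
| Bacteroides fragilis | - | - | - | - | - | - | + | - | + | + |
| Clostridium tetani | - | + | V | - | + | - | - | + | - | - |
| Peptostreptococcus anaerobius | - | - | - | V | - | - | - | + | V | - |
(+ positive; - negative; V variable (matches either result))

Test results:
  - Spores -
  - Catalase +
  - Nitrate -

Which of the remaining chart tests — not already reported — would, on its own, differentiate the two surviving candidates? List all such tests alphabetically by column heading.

Catalase +: excludes 7 organisms — 3 left.
Spores -: all 3 remaining candidates are consistent.
Nitrate -: excludes Cutibacterium acnes — 2 left.
Two candidates remain: Bacteroides fragilis and Peptostreptococcus anaerobius.
  Indole: - vs - — same for both, does not separate.
  H2S: - vs V — variable for at least one, does not separate.
  Motility: - vs - — same for both, does not separate.
  urea hydrolysis: - vs - — same for both, does not separate.
  Bile esculin: Bacteroides fragilis +, Peptostreptococcus anaerobius - — discriminates.
  Gram reaction: Bacteroides fragilis -, Peptostreptococcus anaerobius + — discriminates.
  esculin hydrolysis: Bacteroides fragilis +, Peptostreptococcus anaerobius - — discriminates.

Bile esculin, esculin hydrolysis, Gram reaction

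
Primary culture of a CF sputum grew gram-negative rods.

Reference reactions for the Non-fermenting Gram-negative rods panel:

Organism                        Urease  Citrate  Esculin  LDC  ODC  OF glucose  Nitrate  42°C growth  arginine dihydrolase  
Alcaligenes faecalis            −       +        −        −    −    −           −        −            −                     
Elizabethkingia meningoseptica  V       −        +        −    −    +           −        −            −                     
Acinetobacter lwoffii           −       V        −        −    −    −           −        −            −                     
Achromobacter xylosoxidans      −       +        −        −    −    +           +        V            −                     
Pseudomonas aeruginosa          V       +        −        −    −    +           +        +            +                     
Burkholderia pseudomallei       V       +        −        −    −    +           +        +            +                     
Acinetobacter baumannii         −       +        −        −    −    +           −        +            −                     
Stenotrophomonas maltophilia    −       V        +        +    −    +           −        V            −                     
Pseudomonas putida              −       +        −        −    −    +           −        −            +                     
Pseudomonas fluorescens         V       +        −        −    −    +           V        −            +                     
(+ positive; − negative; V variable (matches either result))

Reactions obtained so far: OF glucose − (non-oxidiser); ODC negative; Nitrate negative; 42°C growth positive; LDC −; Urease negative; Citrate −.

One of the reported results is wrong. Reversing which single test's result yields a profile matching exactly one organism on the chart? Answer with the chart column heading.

As reported, no row in the chart matches all 7 reactions.
Reversing 42°C growth (to −) → unique match: Acinetobacter lwoffii.
Reversing Urease → still no organism matches.
Reversing Nitrate → still no organism matches.
Reversing ODC → still no organism matches.
Reversing LDC → still no organism matches.
Reversing OF glucose → still no organism matches.
Reversing Citrate → still no organism matches.

42°C growth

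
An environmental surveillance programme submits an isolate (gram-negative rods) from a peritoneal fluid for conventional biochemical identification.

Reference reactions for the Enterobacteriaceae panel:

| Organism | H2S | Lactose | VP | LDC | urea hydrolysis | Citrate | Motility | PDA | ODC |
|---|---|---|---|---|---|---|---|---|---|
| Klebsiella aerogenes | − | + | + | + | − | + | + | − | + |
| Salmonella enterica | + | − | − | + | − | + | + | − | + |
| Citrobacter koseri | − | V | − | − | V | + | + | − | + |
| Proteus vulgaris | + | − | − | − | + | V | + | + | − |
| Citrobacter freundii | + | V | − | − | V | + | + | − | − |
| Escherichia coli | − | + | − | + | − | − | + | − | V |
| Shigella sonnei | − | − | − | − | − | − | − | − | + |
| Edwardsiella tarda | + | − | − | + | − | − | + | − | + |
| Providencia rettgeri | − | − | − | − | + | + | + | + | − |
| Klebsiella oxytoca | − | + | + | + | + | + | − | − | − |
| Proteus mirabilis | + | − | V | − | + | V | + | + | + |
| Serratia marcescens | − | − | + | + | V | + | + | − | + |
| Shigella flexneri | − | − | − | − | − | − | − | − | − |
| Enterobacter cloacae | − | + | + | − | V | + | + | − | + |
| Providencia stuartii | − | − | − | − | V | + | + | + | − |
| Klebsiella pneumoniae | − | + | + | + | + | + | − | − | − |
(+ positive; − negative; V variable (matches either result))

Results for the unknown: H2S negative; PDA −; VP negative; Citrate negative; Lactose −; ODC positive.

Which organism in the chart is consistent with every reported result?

H2S −: excludes 5 organisms — 11 left.
VP −: excludes 5 organisms — 6 left.
Citrate −: excludes Citrobacter koseri, Providencia rettgeri, Providencia stuartii — 3 left.
ODC +: excludes Shigella flexneri — 2 left.
Lactose −: excludes Escherichia coli — 1 left.
PDA −: the one remaining candidate is consistent.

Shigella sonnei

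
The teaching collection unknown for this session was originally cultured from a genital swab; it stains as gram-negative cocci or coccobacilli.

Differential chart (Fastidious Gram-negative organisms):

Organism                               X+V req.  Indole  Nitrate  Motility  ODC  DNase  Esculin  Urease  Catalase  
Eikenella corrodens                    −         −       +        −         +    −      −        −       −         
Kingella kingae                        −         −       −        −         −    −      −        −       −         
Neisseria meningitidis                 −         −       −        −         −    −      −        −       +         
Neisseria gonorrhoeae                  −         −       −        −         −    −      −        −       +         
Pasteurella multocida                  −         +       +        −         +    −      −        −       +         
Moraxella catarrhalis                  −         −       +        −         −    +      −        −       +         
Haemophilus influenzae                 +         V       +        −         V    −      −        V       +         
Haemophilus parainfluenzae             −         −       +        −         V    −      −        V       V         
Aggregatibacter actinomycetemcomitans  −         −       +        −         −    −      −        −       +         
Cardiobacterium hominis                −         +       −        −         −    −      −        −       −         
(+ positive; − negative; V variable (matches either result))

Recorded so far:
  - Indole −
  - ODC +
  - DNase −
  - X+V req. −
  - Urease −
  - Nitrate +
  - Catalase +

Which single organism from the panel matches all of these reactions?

Haemophilus parainfluenzae

Indole −: excludes Pasteurella multocida, Cardiobacterium hominis — 8 left.
ODC +: excludes 5 organisms — 3 left.
Urease −: all 3 remaining candidates are consistent.
X+V req. −: excludes Haemophilus influenzae — 2 left.
Catalase +: excludes Eikenella corrodens — 1 left.
Nitrate +: the one remaining candidate is consistent.
DNase −: the one remaining candidate is consistent.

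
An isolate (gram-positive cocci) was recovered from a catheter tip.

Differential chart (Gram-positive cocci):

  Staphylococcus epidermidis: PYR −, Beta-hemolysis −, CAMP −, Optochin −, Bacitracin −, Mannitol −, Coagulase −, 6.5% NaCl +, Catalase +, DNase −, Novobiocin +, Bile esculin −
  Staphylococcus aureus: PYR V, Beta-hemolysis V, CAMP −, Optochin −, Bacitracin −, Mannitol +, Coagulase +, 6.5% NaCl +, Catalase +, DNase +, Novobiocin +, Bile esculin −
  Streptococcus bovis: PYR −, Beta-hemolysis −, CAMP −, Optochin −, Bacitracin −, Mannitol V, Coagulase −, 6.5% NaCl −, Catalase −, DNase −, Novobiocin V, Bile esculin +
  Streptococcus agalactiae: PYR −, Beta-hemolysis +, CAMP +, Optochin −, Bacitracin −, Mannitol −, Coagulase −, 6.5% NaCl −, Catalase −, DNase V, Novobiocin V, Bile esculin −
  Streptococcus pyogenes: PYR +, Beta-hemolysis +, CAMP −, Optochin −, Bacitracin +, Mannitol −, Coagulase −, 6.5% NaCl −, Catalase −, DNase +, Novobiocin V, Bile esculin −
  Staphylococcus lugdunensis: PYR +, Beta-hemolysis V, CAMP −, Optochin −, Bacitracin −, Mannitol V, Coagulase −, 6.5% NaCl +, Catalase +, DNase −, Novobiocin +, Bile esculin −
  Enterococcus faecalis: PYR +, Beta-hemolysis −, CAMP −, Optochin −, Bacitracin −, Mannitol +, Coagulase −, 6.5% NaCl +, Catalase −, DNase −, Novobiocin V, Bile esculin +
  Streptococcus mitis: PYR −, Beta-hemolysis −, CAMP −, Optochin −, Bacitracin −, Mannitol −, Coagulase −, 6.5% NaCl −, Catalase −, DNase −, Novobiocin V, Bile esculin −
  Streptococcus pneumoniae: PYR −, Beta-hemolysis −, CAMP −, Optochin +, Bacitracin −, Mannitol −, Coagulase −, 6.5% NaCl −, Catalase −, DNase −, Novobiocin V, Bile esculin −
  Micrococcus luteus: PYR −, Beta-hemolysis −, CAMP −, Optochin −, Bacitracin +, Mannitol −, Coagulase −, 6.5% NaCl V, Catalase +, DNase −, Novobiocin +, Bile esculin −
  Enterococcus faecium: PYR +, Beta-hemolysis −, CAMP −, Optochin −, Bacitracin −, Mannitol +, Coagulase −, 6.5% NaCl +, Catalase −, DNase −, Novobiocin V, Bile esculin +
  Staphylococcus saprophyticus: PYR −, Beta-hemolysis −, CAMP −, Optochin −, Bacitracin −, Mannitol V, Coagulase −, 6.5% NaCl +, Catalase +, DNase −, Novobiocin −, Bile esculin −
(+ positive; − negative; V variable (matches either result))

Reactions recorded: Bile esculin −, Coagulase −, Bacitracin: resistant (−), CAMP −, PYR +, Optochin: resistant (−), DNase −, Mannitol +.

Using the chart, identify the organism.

CAMP −: excludes Streptococcus agalactiae — 11 left.
Bacitracin −: excludes Streptococcus pyogenes, Micrococcus luteus — 9 left.
Mannitol +: excludes Staphylococcus epidermidis, Streptococcus mitis, Streptococcus pneumoniae — 6 left.
Coagulase −: excludes Staphylococcus aureus — 5 left.
Optochin −: all 5 remaining candidates are consistent.
Bile esculin −: excludes Streptococcus bovis, Enterococcus faecalis, Enterococcus faecium — 2 left.
DNase −: all 2 remaining candidates are consistent.
PYR +: excludes Staphylococcus saprophyticus — 1 left.

Staphylococcus lugdunensis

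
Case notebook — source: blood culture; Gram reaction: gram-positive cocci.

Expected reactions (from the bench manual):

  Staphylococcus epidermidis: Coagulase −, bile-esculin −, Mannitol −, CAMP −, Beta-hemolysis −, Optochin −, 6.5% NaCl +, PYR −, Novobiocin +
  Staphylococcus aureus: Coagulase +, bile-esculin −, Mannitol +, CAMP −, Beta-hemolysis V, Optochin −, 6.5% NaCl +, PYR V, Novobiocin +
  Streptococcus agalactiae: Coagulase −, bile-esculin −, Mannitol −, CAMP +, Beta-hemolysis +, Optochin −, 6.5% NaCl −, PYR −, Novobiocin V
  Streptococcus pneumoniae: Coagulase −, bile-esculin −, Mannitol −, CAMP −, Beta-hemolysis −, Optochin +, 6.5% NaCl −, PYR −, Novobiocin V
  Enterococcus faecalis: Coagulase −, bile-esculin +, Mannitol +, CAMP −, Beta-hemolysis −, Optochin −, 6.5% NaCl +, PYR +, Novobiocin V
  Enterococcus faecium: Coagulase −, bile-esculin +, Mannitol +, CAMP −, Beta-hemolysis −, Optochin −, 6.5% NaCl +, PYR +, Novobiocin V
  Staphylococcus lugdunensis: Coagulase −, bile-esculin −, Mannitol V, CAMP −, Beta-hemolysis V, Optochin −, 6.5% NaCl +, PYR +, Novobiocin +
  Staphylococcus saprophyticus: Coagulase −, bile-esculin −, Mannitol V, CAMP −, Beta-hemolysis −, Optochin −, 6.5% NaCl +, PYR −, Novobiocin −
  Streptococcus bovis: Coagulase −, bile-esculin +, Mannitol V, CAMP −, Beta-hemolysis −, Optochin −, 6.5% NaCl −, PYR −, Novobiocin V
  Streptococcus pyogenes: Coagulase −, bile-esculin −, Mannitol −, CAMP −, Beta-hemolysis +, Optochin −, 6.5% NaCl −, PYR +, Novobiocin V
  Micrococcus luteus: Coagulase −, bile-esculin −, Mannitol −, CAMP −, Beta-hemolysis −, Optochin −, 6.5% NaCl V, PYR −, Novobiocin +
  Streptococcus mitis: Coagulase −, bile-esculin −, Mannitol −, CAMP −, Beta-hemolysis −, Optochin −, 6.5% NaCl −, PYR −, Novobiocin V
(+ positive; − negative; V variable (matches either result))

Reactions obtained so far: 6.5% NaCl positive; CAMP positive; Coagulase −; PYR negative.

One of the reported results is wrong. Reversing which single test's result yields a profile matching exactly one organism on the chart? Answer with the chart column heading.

6.5% NaCl

As reported, no row in the chart matches all 4 reactions.
Reversing CAMP → 3 organisms match (not unique).
Reversing Coagulase → still no organism matches.
Reversing PYR → still no organism matches.
Reversing 6.5% NaCl (to −) → unique match: Streptococcus agalactiae.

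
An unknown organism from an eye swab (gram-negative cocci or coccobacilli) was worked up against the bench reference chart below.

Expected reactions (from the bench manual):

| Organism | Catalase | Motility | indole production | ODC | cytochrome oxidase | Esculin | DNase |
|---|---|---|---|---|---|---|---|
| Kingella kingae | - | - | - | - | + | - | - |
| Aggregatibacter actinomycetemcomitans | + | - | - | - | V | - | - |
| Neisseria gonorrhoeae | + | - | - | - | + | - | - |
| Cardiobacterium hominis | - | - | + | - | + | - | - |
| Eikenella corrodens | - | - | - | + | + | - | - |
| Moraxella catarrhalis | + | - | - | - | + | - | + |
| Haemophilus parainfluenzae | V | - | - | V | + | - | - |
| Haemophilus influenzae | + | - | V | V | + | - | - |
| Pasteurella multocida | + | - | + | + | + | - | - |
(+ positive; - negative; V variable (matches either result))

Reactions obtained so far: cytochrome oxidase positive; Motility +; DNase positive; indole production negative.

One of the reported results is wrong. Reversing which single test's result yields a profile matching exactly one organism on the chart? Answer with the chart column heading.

As reported, no row in the chart matches all 4 reactions.
Reversing indole production → still no organism matches.
Reversing Motility (to -) → unique match: Moraxella catarrhalis.
Reversing cytochrome oxidase → still no organism matches.
Reversing DNase → still no organism matches.

Motility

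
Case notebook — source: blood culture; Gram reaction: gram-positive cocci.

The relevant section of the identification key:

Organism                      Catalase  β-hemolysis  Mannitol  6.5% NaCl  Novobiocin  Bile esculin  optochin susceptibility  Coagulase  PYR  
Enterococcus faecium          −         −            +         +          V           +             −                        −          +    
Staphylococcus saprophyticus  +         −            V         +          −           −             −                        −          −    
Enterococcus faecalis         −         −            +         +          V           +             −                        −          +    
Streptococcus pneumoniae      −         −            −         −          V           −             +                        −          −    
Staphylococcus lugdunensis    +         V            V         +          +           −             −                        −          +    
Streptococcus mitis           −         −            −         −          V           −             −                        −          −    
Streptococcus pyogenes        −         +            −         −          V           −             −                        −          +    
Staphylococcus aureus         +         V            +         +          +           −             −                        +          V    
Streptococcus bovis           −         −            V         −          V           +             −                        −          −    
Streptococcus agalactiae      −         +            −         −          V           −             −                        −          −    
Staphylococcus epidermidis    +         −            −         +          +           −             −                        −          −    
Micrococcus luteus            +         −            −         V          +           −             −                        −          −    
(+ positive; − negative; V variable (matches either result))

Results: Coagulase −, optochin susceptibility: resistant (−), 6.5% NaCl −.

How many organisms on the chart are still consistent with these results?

5

optochin susceptibility −: excludes Streptococcus pneumoniae — 11 left.
6.5% NaCl −: excludes 6 organisms — 5 left.
Coagulase −: all 5 remaining candidates are consistent.
Still consistent: Micrococcus luteus, Streptococcus agalactiae, Streptococcus bovis, Streptococcus mitis, Streptococcus pyogenes.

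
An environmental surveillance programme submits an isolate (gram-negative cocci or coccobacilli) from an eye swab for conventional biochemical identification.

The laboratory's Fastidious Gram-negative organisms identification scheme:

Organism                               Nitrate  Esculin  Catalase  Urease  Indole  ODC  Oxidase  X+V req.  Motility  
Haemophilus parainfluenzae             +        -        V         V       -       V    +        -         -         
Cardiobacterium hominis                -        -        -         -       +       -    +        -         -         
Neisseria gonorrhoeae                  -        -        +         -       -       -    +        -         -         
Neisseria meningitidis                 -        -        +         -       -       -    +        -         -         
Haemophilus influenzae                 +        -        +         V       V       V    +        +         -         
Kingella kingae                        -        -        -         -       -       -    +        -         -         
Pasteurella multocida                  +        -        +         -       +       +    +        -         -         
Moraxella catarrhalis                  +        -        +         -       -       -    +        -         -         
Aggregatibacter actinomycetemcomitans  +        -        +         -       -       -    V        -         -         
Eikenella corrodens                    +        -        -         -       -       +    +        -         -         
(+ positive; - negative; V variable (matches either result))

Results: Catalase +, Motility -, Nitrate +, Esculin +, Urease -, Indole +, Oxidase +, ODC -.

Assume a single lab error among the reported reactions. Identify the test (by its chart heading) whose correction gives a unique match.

Esculin

As reported, no row in the chart matches all 8 reactions.
Reversing Motility → still no organism matches.
Reversing ODC → still no organism matches.
Reversing Nitrate → still no organism matches.
Reversing Oxidase → still no organism matches.
Reversing Esculin (to -) → unique match: Haemophilus influenzae.
Reversing Urease → still no organism matches.
Reversing Catalase → still no organism matches.
Reversing Indole → still no organism matches.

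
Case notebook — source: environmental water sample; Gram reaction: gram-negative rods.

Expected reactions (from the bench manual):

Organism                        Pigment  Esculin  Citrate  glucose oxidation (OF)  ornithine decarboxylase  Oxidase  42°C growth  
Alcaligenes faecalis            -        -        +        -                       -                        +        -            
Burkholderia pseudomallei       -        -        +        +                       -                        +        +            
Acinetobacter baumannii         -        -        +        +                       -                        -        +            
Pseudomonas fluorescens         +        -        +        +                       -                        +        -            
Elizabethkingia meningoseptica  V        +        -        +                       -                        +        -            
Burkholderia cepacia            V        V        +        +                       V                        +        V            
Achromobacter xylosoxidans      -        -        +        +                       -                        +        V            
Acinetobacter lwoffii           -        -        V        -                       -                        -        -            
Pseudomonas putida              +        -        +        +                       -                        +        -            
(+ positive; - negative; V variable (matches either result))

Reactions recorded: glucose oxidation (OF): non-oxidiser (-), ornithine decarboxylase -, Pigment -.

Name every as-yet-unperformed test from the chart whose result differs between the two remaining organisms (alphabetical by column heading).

Oxidase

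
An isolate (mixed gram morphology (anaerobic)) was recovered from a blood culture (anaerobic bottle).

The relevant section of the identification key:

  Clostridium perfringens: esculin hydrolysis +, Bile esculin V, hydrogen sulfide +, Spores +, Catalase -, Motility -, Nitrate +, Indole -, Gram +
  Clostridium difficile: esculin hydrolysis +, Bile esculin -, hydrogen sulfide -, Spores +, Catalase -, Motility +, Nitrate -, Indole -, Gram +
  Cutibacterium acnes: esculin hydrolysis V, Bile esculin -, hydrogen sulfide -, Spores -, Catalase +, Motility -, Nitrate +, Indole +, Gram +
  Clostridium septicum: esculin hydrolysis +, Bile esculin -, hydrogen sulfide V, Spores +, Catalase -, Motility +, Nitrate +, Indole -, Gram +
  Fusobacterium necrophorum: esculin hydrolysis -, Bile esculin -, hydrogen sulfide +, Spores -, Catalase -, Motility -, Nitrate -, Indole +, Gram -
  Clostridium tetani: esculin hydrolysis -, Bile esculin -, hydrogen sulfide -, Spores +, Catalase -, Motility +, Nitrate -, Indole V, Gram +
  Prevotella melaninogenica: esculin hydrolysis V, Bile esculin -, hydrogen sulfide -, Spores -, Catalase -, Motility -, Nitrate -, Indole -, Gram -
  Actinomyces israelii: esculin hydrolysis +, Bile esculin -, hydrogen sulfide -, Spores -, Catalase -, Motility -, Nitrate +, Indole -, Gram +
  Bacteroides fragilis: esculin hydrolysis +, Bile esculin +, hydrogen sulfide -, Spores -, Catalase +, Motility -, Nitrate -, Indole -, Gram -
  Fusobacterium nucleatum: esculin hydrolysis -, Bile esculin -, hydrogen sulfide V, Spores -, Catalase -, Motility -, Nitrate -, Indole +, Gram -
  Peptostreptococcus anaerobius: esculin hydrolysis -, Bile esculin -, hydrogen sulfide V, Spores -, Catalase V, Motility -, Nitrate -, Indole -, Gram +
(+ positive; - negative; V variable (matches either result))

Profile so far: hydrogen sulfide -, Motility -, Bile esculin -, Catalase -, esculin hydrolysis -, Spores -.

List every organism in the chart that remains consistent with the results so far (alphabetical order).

esculin hydrolysis -: excludes 5 organisms — 6 left.
Spores -: excludes Clostridium tetani — 5 left.
Motility -: all 5 remaining candidates are consistent.
Bile esculin -: all 5 remaining candidates are consistent.
Catalase -: excludes Cutibacterium acnes — 4 left.
hydrogen sulfide -: excludes Fusobacterium necrophorum — 3 left.

Fusobacterium nucleatum, Peptostreptococcus anaerobius, Prevotella melaninogenica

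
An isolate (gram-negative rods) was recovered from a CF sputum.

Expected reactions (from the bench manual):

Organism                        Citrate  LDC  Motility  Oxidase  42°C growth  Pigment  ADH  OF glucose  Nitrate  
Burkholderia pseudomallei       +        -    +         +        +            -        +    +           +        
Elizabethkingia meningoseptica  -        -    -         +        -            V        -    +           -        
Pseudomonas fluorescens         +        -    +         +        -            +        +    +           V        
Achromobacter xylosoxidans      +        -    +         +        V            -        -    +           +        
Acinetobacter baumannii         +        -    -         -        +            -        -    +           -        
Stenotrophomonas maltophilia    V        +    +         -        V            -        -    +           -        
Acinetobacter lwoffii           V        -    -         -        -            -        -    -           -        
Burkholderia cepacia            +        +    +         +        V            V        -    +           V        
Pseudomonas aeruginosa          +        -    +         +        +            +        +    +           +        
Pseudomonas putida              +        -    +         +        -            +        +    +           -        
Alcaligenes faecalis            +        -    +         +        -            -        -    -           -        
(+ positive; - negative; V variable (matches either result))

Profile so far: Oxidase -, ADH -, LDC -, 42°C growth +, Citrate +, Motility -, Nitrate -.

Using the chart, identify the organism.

Nitrate -: excludes Burkholderia pseudomallei, Achromobacter xylosoxidans, Pseudomonas aeruginosa — 8 left.
Oxidase -: excludes 5 organisms — 3 left.
Motility -: excludes Stenotrophomonas maltophilia — 2 left.
Citrate +: all 2 remaining candidates are consistent.
ADH -: all 2 remaining candidates are consistent.
42°C growth +: excludes Acinetobacter lwoffii — 1 left.
LDC -: the one remaining candidate is consistent.

Acinetobacter baumannii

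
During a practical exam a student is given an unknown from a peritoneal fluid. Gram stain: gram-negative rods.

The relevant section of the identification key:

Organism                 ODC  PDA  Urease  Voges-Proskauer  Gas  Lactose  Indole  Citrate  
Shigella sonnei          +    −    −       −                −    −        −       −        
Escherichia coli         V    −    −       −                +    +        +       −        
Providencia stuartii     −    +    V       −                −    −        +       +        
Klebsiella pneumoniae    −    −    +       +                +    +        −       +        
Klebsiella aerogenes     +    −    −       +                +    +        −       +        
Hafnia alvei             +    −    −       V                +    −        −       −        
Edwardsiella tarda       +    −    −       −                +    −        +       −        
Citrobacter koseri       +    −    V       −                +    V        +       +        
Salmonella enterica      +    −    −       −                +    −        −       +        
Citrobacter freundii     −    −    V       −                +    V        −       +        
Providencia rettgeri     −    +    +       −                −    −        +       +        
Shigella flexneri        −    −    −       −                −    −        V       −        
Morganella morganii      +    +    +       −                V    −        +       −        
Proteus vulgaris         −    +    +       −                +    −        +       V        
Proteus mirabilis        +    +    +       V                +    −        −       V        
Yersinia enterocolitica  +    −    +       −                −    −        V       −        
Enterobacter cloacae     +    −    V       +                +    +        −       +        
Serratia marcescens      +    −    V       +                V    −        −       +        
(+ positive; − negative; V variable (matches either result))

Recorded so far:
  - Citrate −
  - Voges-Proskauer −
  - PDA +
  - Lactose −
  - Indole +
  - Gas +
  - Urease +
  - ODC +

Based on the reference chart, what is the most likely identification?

Morganella morganii

Indole +: excludes 9 organisms — 9 left.
PDA +: excludes 5 organisms — 4 left.
Urease +: all 4 remaining candidates are consistent.
Lactose −: all 4 remaining candidates are consistent.
Citrate −: excludes Providencia stuartii, Providencia rettgeri — 2 left.
Gas +: all 2 remaining candidates are consistent.
Voges-Proskauer −: all 2 remaining candidates are consistent.
ODC +: excludes Proteus vulgaris — 1 left.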